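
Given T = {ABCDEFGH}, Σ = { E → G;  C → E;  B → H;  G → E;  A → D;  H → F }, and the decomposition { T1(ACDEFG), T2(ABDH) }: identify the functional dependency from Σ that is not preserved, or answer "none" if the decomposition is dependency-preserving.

H → F

Check H → F: no single fragment contains all of {FH}, and the restricted closure of {H} across the fragments never reaches {F}.
E → G is preserved.
C → E is preserved.
B → H is preserved.
G → E is preserved.
A → D is preserved.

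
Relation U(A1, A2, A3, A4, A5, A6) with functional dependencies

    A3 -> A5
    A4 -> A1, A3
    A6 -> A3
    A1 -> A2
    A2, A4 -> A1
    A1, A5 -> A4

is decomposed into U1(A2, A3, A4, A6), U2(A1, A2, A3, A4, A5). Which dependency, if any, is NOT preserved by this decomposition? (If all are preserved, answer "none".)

A3 → A5 lies within U2.
A4 → A1, A3 lies within U2.
A6 → A3 lies within U1.
A1 → A2 lies within U2.
A2, A4 → A1 lies within U2.
A1, A5 → A4 lies within U2.
Every dependency is enforceable on the fragments, so the decomposition is dependency-preserving.

none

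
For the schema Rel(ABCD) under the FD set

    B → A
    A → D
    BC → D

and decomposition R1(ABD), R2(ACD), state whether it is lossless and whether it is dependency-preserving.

Lossless test: (AD)⁺ = {AD}, which is a superkey of neither fragment — lossy.
Dependency preservation: BC → D is not contained in any single fragment, but the restricted closure of its left-hand side across the fragments still reaches the right-hand side; the remaining FDs each lie inside some fragment. All dependencies are preserved.

lossy but dependency-preserving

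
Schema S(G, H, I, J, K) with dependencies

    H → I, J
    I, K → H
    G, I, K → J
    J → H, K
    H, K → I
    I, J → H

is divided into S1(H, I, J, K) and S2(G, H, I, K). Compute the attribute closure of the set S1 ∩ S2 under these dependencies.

H, I, J, K

S1 ∩ S2 = {H, I, K}.
H → I, J applies, adding J
Closure: {H, I, J, K}.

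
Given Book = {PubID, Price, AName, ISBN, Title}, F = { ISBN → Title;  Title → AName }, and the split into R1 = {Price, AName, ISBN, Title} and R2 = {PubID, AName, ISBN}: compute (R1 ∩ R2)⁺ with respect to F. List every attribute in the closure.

R1 ∩ R2 = {AName, ISBN}.
ISBN → Title applies, adding Title
Closure: {AName, ISBN, Title}.

AName, ISBN, Title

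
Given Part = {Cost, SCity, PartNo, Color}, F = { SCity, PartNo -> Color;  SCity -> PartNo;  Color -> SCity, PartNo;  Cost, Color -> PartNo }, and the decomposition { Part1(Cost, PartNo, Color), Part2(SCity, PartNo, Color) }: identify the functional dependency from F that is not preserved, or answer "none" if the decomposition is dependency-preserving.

SCity, PartNo → Color lies within Part2.
SCity → PartNo lies within Part2.
Color → SCity, PartNo lies within Part2.
Cost, Color → PartNo lies within Part1.
Every dependency is enforceable on the fragments, so the decomposition is dependency-preserving.

none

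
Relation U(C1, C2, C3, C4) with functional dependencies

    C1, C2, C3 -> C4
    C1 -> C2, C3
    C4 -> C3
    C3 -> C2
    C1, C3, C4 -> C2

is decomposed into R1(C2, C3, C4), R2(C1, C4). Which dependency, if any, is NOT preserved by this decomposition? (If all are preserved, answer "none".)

none

C1, C2, C3 → C4: restricted closure across fragments reaches C4.
C1 → C2, C3: restricted closure across fragments reaches C2, C3.
C4 → C3 lies within R1.
C3 → C2 lies within R1.
C1, C3, C4 → C2: restricted closure across fragments reaches C2.
Every dependency is enforceable on the fragments, so the decomposition is dependency-preserving.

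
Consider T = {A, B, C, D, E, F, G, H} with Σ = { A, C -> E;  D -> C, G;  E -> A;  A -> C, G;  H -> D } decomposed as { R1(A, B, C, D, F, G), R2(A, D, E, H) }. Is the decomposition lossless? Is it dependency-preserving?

lossy but dependency-preserving

Lossless test: (A, D)⁺ = {A, C, D, E, G}, which is a superkey of neither fragment — lossy.
Dependency preservation: A, C → E is not contained in any single fragment, but the restricted closure of its left-hand side across the fragments still reaches the right-hand side; the remaining FDs each lie inside some fragment. All dependencies are preserved.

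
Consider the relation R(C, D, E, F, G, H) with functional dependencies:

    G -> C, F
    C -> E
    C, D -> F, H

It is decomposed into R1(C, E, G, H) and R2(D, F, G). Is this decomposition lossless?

No

Common attributes: R1 ∩ R2 = {G}.
Closure of {G}: G → C, F applies, adding C, F; C → E applies, adding E. So (G)⁺ = {C, E, F, G}.
The closure contains neither all of R1 = {C, E, G, H} nor all of R2 = {D, F, G}, so the common attributes are not a superkey of either fragment. The join is lossy.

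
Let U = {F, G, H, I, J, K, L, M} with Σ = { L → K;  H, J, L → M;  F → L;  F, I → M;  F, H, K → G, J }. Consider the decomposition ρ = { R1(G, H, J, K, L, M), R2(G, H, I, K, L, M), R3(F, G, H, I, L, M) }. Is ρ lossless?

Chase test. Columns are F, G, H, I, J, K, L, M; row i has aⱼ where attribute j ∈ Ri, else bᵢⱼ.
Initial tableau (one row per fragment):
  row 1: b11 a2 a3 b14 a5 a6 a7 a8
  row 2: b21 a2 a3 a4 b25 a6 a7 a8
  row 3: a1 a2 a3 a4 b35 b36 a7 a8
Rows 1 and 3 agree on L; apply L→K and equate their K entries.
No row becomes fully distinguished — the join is lossy.

No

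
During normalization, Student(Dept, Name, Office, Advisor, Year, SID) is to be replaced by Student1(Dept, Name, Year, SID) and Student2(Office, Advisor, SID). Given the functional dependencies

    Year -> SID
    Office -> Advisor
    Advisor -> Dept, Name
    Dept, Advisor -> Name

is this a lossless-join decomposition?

No

Common attributes: Student1 ∩ Student2 = {SID}.
No dependency enlarges {SID}, so (SID)⁺ = {SID}.
The closure contains neither all of Student1 = {Dept, Name, Year, SID} nor all of Student2 = {Office, Advisor, SID}, so the common attributes are not a superkey of either fragment. The join is lossy.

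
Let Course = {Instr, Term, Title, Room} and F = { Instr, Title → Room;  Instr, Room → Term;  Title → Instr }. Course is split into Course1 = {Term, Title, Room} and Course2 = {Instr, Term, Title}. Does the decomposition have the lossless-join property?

Common attributes: Course1 ∩ Course2 = {Term, Title}.
Closure of {Term, Title}: Title → Instr applies, adding Instr; Instr, Title → Room applies, adding Room. So (Term, Title)⁺ = {Instr, Term, Title, Room}.
This closure contains every attribute of Course1, so Course1 ∩ Course2 → Course1. The join is lossless.

Yes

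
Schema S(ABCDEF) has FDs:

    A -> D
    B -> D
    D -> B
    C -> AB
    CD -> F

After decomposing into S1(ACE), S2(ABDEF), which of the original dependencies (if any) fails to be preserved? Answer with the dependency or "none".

CD -> F

Check CD → F: no single fragment contains all of {CDF}, and the restricted closure of {CD} across the fragments never reaches {F}.
A → D is preserved.
B → D is preserved.
D → B is preserved.
C → AB is preserved.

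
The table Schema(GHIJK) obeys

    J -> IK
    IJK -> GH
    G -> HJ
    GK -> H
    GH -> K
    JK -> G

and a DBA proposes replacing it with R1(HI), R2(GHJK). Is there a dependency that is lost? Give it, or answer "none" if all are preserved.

J -> IK

Check J → IK: no single fragment contains all of {IJK}, and the restricted closure of {J} across the fragments never reaches {IK}.
IJK → GH is preserved.
G → HJ is preserved.
GK → H is preserved.
GH → K is preserved.
JK → G is preserved.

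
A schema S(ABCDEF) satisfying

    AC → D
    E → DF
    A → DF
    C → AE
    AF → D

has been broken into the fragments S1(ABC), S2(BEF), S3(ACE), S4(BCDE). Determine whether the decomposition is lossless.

Yes

Chase test. Columns are ABCDEF; row i has aⱼ where attribute j ∈ Si, else bᵢⱼ.
Initial tableau (one row per fragment):
  row 1: a1 a2 a3 b14 b15 b16
  row 2: b21 a2 b23 b24 a5 a6
  row 3: a1 b32 a3 b34 a5 b36
  row 4: b41 a2 a3 a4 a5 b46
Rows 1 and 3 agree on AC; apply AC→D and equate their D entries.
Rows 2 and 3 agree on E; apply E→DF and equate their DF entries.
Rows 2 and 4 agree on E; apply E→DF and equate their DF entries.
Rows 1 and 3 agree on A; apply A→DF and equate their DF entries.
Rows 1 and 3 agree on C; apply C→AE and equate their AE entries.
Rows 1 and 4 agree on C; apply C→AE and equate their AE entries.
Row 1 is now all distinguished symbols — the join is lossless.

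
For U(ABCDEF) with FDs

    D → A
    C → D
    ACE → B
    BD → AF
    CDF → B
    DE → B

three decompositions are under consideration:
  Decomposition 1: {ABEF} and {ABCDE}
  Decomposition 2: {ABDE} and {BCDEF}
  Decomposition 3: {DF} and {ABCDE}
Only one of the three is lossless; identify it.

Decomposition 1: common = {ABE}, closure = {ABE} → lossy.
Decomposition 2: common = {BDE}, closure = {ABDEF} → lossless.
Decomposition 3: common = {D}, closure = {AD} → lossy.

Decomposition 2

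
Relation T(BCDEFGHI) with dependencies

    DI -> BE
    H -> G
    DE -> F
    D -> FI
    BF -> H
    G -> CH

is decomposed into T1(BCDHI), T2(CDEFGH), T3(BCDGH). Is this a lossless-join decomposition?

Chase test. Columns are BCDEFGHI; row i has aⱼ where attribute j ∈ Ti, else bᵢⱼ.
Initial tableau (one row per fragment):
  row 1: a1 a2 a3 b14 b15 b16 a7 a8
  row 2: b21 a2 a3 a4 a5 a6 a7 b28
  row 3: a1 a2 a3 b34 b35 a6 a7 b38
Rows 1 and 2 agree on H; apply H→G and equate their G entries.
Rows 1 and 2 agree on D; apply D→FI and equate their FI entries.
Rows 1 and 3 agree on D; apply D→FI and equate their FI entries.
Rows 1 and 2 agree on DI; apply DI→BE and equate their BE entries.
Rows 1 and 3 agree on DI; apply DI→BE and equate their BE entries.
Row 1 is now all distinguished symbols — the join is lossless.

Yes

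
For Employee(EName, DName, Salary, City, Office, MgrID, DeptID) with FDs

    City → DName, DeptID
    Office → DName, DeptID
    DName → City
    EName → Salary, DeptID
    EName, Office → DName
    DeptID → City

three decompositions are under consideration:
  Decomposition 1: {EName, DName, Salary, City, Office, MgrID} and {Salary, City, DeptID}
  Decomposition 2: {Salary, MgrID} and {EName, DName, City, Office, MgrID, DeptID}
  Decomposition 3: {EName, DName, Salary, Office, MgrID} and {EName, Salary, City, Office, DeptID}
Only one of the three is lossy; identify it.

Decomposition 1: common = {Salary, City}, closure = {DName, Salary, City, DeptID} → lossless.
Decomposition 2: common = {MgrID}, closure = {MgrID} → lossy.
Decomposition 3: common = {EName, Salary, Office}, closure = {EName, DName, Salary, City, Office, DeptID} → lossless.

Decomposition 2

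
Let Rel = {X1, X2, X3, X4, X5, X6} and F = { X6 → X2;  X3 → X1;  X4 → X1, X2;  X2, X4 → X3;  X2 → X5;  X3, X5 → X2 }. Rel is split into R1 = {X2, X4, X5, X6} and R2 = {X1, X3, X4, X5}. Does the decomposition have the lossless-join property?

Common attributes: R1 ∩ R2 = {X4, X5}.
Closure of {X4, X5}: X4 → X1, X2 applies, adding X1, X2; X2, X4 → X3 applies, adding X3. So (X4, X5)⁺ = {X1, X2, X3, X4, X5}.
This closure contains every attribute of R2, so R1 ∩ R2 → R2. The join is lossless.

Yes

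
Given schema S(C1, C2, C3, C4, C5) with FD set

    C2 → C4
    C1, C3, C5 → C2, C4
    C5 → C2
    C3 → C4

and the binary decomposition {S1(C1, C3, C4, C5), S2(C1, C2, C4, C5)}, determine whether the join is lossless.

Common attributes: S1 ∩ S2 = {C1, C4, C5}.
Closure of {C1, C4, C5}: C5 → C2 applies, adding C2. So (C1, C4, C5)⁺ = {C1, C2, C4, C5}.
This closure contains every attribute of S2, so S1 ∩ S2 → S2. The join is lossless.

Yes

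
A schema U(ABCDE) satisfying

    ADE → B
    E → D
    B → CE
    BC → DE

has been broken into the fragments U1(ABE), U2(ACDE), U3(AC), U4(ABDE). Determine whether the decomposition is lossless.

Yes

Chase test. Columns are ABCDE; row i has aⱼ where attribute j ∈ Ui, else bᵢⱼ.
Initial tableau (one row per fragment):
  row 1: a1 a2 b13 b14 a5
  row 2: a1 b22 a3 a4 a5
  row 3: a1 b32 a3 b34 b35
  row 4: a1 a2 b43 a4 a5
Rows 2 and 4 agree on ADE; apply ADE→B and equate their B entries.
Rows 1 and 2 agree on E; apply E→D and equate their D entries.
Rows 1 and 2 agree on B; apply B→CE and equate their CE entries.
Rows 1 and 4 agree on B; apply B→CE and equate their CE entries.
Row 1 is now all distinguished symbols — the join is lossless.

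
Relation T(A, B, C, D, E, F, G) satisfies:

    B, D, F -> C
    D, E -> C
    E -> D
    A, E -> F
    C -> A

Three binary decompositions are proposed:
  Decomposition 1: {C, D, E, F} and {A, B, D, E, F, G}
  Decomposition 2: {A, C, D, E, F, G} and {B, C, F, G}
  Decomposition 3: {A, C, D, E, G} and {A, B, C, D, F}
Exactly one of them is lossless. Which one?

Decomposition 1

Decomposition 1: common = {D, E, F}, closure = {A, C, D, E, F} → lossless.
Decomposition 2: common = {C, F, G}, closure = {A, C, F, G} → lossy.
Decomposition 3: common = {A, C, D}, closure = {A, C, D} → lossy.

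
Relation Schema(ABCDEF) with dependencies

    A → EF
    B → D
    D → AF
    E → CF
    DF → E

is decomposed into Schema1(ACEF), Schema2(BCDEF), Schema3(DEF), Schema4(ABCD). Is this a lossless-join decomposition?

Yes

Chase test. Columns are ABCDEF; row i has aⱼ where attribute j ∈ Schemai, else bᵢⱼ.
Initial tableau (one row per fragment):
  row 1: a1 b12 a3 b14 a5 a6
  row 2: b21 a2 a3 a4 a5 a6
  row 3: b31 b32 b33 a4 a5 a6
  row 4: a1 a2 a3 a4 b45 b46
Rows 1 and 4 agree on A; apply A→EF and equate their EF entries.
Rows 2 and 3 agree on D; apply D→AF and equate their AF entries.
Rows 2 and 4 agree on D; apply D→AF and equate their AF entries.
Rows 1 and 3 agree on E; apply E→CF and equate their CF entries.
Row 2 is now all distinguished symbols — the join is lossless.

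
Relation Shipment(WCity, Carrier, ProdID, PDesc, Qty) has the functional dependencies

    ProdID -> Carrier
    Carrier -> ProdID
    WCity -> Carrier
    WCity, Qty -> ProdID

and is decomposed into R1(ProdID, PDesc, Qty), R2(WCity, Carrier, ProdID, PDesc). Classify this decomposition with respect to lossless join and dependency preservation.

lossy but dependency-preserving

Lossless test: (ProdID, PDesc)⁺ = {Carrier, ProdID, PDesc}, which is a superkey of neither fragment — lossy.
Dependency preservation: WCity, Qty → ProdID is not contained in any single fragment, but the restricted closure of its left-hand side across the fragments still reaches the right-hand side; the remaining FDs each lie inside some fragment. All dependencies are preserved.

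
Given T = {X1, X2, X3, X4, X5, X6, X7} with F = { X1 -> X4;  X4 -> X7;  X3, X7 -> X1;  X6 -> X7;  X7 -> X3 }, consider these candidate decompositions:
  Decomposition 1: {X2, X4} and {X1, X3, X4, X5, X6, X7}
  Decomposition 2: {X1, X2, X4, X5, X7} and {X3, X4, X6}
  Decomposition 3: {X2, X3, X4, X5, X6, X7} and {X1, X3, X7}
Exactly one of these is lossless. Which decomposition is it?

Decomposition 1: common = {X4}, closure = {X1, X3, X4, X7} → lossy.
Decomposition 2: common = {X4}, closure = {X1, X3, X4, X7} → lossy.
Decomposition 3: common = {X3, X7}, closure = {X1, X3, X4, X7} → lossless.

Decomposition 3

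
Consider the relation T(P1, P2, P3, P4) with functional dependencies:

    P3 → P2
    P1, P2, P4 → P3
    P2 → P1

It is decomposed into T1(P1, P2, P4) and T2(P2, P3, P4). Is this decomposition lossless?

Yes

Common attributes: T1 ∩ T2 = {P2, P4}.
Closure of {P2, P4}: P2 → P1 applies, adding P1; P1, P2, P4 → P3 applies, adding P3. So (P2, P4)⁺ = {P1, P2, P3, P4}.
This closure contains every attribute of T1, so T1 ∩ T2 → T1. The join is lossless.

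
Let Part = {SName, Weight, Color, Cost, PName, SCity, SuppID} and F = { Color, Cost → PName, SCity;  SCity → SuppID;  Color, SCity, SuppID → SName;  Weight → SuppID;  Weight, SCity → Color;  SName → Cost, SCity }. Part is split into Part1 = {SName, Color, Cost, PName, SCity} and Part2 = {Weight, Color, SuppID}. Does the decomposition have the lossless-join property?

No

Common attributes: Part1 ∩ Part2 = {Color}.
No dependency enlarges {Color}, so (Color)⁺ = {Color}.
The closure contains neither all of Part1 = {SName, Color, Cost, PName, SCity} nor all of Part2 = {Weight, Color, SuppID}, so the common attributes are not a superkey of either fragment. The join is lossy.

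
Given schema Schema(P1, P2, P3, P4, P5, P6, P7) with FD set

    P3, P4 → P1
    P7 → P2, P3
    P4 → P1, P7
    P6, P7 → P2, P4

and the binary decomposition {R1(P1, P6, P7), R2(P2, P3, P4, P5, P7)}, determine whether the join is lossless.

No

Common attributes: R1 ∩ R2 = {P7}.
Closure of {P7}: P7 → P2, P3 applies, adding P2, P3. So (P7)⁺ = {P2, P3, P7}.
The closure contains neither all of R1 = {P1, P6, P7} nor all of R2 = {P2, P3, P4, P5, P7}, so the common attributes are not a superkey of either fragment. The join is lossy.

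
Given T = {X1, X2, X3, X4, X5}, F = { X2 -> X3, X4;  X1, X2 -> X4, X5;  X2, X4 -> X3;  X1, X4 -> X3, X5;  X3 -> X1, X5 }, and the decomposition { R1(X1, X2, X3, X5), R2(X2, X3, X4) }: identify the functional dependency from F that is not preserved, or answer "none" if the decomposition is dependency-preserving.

Check X1, X4 → X3, X5: no single fragment contains all of {X1, X3, X4, X5}, and the restricted closure of {X1, X4} across the fragments never reaches {X3, X5}.
X2 → X3, X4 is preserved.
X1, X2 → X4, X5 is preserved.
X2, X4 → X3 is preserved.
X3 → X1, X5 is preserved.

X1, X4 -> X3, X5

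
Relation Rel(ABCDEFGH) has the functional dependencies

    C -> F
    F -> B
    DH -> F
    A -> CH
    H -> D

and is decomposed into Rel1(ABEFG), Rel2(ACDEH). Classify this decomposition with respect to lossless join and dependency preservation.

lossless but not dependency-preserving

Lossless test: (AE)⁺ = {ABCDEFH}, which contains all of one fragment — lossless.
Dependency preservation: the restricted closure of {C} across the fragments never reaches {F}, so C → F cannot be enforced without a join — not preserved.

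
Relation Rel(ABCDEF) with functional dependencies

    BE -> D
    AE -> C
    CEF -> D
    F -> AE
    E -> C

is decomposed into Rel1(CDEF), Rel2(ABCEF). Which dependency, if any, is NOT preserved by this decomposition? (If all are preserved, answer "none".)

Check BE → D: no single fragment contains all of {BDE}, and the restricted closure of {BE} across the fragments never reaches {D}.
AE → C is preserved.
CEF → D is preserved.
F → AE is preserved.
E → C is preserved.

BE -> D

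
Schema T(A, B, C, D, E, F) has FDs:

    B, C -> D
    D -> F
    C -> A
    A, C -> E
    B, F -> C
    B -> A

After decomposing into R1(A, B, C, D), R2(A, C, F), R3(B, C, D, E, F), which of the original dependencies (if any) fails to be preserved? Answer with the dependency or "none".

B, C → D lies within R1.
D → F lies within R3.
C → A lies within R1.
A, C → E: restricted closure across fragments reaches E.
B, F → C lies within R3.
B → A lies within R1.
Every dependency is enforceable on the fragments, so the decomposition is dependency-preserving.

none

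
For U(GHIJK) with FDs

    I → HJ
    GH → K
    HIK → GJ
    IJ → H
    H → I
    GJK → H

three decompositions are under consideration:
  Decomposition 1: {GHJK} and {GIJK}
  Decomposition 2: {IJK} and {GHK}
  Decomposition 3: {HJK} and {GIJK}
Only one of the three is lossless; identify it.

Decomposition 1

Decomposition 1: common = {GJK}, closure = {GHIJK} → lossless.
Decomposition 2: common = {K}, closure = {K} → lossy.
Decomposition 3: common = {JK}, closure = {JK} → lossy.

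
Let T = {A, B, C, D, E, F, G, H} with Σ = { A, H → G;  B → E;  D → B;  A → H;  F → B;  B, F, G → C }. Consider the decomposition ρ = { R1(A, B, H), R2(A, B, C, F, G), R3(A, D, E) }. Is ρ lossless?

Chase test. Columns are A, B, C, D, E, F, G, H; row i has aⱼ where attribute j ∈ Ri, else bᵢⱼ.
Initial tableau (one row per fragment):
  row 1: a1 a2 b13 b14 b15 b16 b17 a8
  row 2: a1 a2 a3 b24 b25 a6 a7 b28
  row 3: a1 b32 b33 a4 a5 b36 b37 b38
Rows 1 and 2 agree on B; apply B→E and equate their E entries.
Rows 1 and 2 agree on A; apply A→H and equate their H entries.
Rows 1 and 3 agree on A; apply A→H and equate their H entries.
Rows 1 and 2 agree on A, H; apply A, H→G and equate their G entries.
Rows 1 and 3 agree on A, H; apply A, H→G and equate their G entries.
No row becomes fully distinguished — the join is lossy.

No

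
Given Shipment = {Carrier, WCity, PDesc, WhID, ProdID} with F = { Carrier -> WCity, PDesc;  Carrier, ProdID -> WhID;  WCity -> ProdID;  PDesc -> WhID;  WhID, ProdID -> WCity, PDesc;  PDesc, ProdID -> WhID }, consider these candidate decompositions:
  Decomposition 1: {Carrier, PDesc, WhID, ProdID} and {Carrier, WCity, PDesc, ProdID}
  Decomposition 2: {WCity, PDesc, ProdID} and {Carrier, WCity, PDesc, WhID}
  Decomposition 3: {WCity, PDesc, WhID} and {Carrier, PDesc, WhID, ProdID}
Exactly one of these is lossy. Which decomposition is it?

Decomposition 1: common = {Carrier, PDesc, ProdID}, closure = {Carrier, WCity, PDesc, WhID, ProdID} → lossless.
Decomposition 2: common = {WCity, PDesc}, closure = {WCity, PDesc, WhID, ProdID} → lossless.
Decomposition 3: common = {PDesc, WhID}, closure = {PDesc, WhID} → lossy.

Decomposition 3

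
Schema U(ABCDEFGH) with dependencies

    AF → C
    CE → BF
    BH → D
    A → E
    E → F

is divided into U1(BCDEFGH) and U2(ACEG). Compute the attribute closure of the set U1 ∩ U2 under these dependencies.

BCEFG

U1 ∩ U2 = {CEG}.
CE → BF applies, adding BF
Closure: {BCEFG}.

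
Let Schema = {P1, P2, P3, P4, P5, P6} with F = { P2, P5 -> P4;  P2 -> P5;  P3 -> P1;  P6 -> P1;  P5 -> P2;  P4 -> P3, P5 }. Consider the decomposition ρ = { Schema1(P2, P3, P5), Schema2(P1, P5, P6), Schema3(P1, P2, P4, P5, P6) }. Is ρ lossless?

Yes

Chase test. Columns are P1, P2, P3, P4, P5, P6; row i has aⱼ where attribute j ∈ Schemai, else bᵢⱼ.
Initial tableau (one row per fragment):
  row 1: b11 a2 a3 b14 a5 b16
  row 2: a1 b22 b23 b24 a5 a6
  row 3: a1 a2 b33 a4 a5 a6
Rows 1 and 3 agree on P2, P5; apply P2, P5→P4 and equate their P4 entries.
Rows 1 and 2 agree on P5; apply P5→P2 and equate their P2 entries.
Rows 1 and 3 agree on P4; apply P4→P3, P5 and equate their P3, P5 entries.
Rows 1 and 2 agree on P2, P5; apply P2, P5→P4 and equate their P4 entries.
Rows 1 and 3 agree on P3; apply P3→P1 and equate their P1 entries.
Rows 1 and 2 agree on P4; apply P4→P3, P5 and equate their P3, P5 entries.
Row 2 is now all distinguished symbols — the join is lossless.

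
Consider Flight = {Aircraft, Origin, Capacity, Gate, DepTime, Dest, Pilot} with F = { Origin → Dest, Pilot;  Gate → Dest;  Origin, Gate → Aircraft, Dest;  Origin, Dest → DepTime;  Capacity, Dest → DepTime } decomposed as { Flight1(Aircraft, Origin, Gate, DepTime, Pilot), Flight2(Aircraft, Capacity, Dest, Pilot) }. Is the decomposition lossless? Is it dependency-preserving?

Lossless test: (Aircraft, Pilot)⁺ = {Aircraft, Pilot}, which is a superkey of neither fragment — lossy.
Dependency preservation: the restricted closure of {Origin} across the fragments never reaches {Dest, Pilot}, so Origin → Dest, Pilot cannot be enforced without a join — not preserved.

lossy and not dependency-preserving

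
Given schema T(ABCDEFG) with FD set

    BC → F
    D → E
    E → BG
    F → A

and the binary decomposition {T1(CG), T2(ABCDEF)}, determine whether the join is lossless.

Common attributes: T1 ∩ T2 = {C}.
No dependency enlarges {C}, so (C)⁺ = {C}.
The closure contains neither all of T1 = {CG} nor all of T2 = {ABCDEF}, so the common attributes are not a superkey of either fragment. The join is lossy.

No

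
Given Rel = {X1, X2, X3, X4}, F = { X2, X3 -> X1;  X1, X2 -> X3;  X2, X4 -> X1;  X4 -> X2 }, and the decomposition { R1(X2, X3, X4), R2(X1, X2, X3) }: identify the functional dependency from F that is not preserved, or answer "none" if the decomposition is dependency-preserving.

none

X2, X3 → X1 lies within R2.
X1, X2 → X3 lies within R2.
X2, X4 → X1: restricted closure across fragments reaches X1.
X4 → X2 lies within R1.
Every dependency is enforceable on the fragments, so the decomposition is dependency-preserving.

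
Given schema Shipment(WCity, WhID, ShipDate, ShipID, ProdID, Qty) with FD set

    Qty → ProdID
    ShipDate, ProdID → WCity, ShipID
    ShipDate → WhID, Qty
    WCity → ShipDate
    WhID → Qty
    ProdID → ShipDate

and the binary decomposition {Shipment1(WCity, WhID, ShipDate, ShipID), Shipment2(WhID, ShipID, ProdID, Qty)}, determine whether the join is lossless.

Common attributes: Shipment1 ∩ Shipment2 = {WhID, ShipID}.
Closure of {WhID, ShipID}: WhID → Qty applies, adding Qty; Qty → ProdID applies, adding ProdID; ProdID → ShipDate applies, adding ShipDate; ShipDate, ProdID → WCity, ShipID applies, adding WCity. So (WhID, ShipID)⁺ = {WCity, WhID, ShipDate, ShipID, ProdID, Qty}.
This closure contains every attribute of Shipment1, so Shipment1 ∩ Shipment2 → Shipment1. The join is lossless.

Yes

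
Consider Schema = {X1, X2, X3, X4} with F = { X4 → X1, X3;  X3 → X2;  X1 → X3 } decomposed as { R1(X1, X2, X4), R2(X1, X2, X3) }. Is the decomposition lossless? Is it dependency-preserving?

Lossless test: (X1, X2)⁺ = {X1, X2, X3}, which contains all of one fragment — lossless.
Dependency preservation: X4 → X1, X3 is not contained in any single fragment, but the restricted closure of its left-hand side across the fragments still reaches the right-hand side; the remaining FDs each lie inside some fragment. All dependencies are preserved.

lossless and dependency-preserving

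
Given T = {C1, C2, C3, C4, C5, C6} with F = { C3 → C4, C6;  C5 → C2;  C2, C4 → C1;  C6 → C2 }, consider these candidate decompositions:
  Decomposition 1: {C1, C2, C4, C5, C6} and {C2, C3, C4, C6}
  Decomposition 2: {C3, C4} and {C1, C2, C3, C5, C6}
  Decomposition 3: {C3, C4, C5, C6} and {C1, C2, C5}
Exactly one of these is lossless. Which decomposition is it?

Decomposition 2

Decomposition 1: common = {C2, C4, C6}, closure = {C1, C2, C4, C6} → lossy.
Decomposition 2: common = {C3}, closure = {C1, C2, C3, C4, C6} → lossless.
Decomposition 3: common = {C5}, closure = {C2, C5} → lossy.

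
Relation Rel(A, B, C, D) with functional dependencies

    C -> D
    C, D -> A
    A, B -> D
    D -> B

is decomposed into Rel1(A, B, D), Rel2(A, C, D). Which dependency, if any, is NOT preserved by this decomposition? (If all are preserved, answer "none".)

none

C → D lies within Rel2.
C, D → A lies within Rel2.
A, B → D lies within Rel1.
D → B lies within Rel1.
Every dependency is enforceable on the fragments, so the decomposition is dependency-preserving.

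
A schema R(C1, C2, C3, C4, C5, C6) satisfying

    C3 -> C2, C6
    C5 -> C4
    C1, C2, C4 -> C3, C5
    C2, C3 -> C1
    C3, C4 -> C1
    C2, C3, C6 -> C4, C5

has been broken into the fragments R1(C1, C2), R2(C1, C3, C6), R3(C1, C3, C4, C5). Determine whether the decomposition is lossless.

Chase test. Columns are C1, C2, C3, C4, C5, C6; row i has aⱼ where attribute j ∈ Ri, else bᵢⱼ.
Initial tableau (one row per fragment):
  row 1: a1 a2 b13 b14 b15 b16
  row 2: a1 b22 a3 b24 b25 a6
  row 3: a1 b32 a3 a4 a5 b36
Rows 2 and 3 agree on C3; apply C3→C2, C6 and equate their C2, C6 entries.
Rows 2 and 3 agree on C2, C3, C6; apply C2, C3, C6→C4, C5 and equate their C4, C5 entries.
No row becomes fully distinguished — the join is lossy.

No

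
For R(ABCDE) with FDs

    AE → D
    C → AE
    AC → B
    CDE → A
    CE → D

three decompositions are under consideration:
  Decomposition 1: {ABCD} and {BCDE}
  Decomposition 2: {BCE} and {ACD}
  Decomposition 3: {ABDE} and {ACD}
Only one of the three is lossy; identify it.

Decomposition 3

Decomposition 1: common = {BCD}, closure = {ABCDE} → lossless.
Decomposition 2: common = {C}, closure = {ABCDE} → lossless.
Decomposition 3: common = {AD}, closure = {AD} → lossy.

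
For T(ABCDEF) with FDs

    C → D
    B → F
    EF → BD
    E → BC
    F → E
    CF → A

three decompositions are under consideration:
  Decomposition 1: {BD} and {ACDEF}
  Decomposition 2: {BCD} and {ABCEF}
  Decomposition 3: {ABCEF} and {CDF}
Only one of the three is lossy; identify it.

Decomposition 1: common = {D}, closure = {D} → lossy.
Decomposition 2: common = {BC}, closure = {ABCDEF} → lossless.
Decomposition 3: common = {CF}, closure = {ABCDEF} → lossless.

Decomposition 1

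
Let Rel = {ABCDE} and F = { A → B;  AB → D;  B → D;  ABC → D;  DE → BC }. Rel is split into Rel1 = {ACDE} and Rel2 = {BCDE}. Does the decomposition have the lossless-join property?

Yes

Common attributes: Rel1 ∩ Rel2 = {CDE}.
Closure of {CDE}: DE → BC applies, adding B. So (CDE)⁺ = {BCDE}.
This closure contains every attribute of Rel2, so Rel1 ∩ Rel2 → Rel2. The join is lossless.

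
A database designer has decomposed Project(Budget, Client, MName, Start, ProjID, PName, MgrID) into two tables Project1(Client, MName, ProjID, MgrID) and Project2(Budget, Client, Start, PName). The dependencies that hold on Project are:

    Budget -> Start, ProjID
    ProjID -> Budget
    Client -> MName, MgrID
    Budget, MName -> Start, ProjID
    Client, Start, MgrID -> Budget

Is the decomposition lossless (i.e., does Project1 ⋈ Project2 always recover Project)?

Common attributes: Project1 ∩ Project2 = {Client}.
Closure of {Client}: Client → MName, MgrID applies, adding MName, MgrID. So (Client)⁺ = {Client, MName, MgrID}.
The closure contains neither all of Project1 = {Client, MName, ProjID, MgrID} nor all of Project2 = {Budget, Client, Start, PName}, so the common attributes are not a superkey of either fragment. The join is lossy.

No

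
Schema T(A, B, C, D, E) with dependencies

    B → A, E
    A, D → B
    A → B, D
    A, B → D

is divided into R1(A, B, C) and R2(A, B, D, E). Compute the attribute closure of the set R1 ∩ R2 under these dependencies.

A, B, D, E

R1 ∩ R2 = {A, B}.
B → A, E applies, adding E
A → B, D applies, adding D
Closure: {A, B, D, E}.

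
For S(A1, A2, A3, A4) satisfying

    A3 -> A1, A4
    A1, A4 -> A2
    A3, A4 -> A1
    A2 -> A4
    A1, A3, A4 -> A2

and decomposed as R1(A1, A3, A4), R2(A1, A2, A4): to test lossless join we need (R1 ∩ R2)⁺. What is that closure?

R1 ∩ R2 = {A1, A4}.
A1, A4 → A2 applies, adding A2
Closure: {A1, A2, A4}.

A1, A2, A4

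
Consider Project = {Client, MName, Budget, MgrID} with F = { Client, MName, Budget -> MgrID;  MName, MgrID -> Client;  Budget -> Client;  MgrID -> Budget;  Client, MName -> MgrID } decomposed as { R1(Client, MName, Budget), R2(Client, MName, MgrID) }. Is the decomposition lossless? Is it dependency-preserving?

Lossless test: (Client, MName)⁺ = {Client, MName, Budget, MgrID}, which contains all of one fragment — lossless.
Dependency preservation: the restricted closure of {MgrID} across the fragments never reaches {Budget}, so MgrID → Budget cannot be enforced without a join — not preserved.

lossless but not dependency-preserving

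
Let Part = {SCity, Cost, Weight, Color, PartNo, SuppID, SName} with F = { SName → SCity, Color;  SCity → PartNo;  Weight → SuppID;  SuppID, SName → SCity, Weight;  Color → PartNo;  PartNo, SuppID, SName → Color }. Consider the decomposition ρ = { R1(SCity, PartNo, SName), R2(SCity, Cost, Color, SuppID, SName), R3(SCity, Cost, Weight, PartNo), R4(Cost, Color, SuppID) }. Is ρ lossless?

Chase test. Columns are SCity, Cost, Weight, Color, PartNo, SuppID, SName; row i has aⱼ where attribute j ∈ Ri, else bᵢⱼ.
Initial tableau (one row per fragment):
  row 1: a1 b12 b13 b14 a5 b16 a7
  row 2: a1 a2 b23 a4 b25 a6 a7
  row 3: a1 a2 a3 b34 a5 b36 b37
  row 4: b41 a2 b43 a4 b45 a6 b47
Rows 1 and 2 agree on SName; apply SName→SCity, Color and equate their SCity, Color entries.
Rows 1 and 2 agree on SCity; apply SCity→PartNo and equate their PartNo entries.
Rows 1 and 4 agree on Color; apply Color→PartNo and equate their PartNo entries.
No row becomes fully distinguished — the join is lossy.

No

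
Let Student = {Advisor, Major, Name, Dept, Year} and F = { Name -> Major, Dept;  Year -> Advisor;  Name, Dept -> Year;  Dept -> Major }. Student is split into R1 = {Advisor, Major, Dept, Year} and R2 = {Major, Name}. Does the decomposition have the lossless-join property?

Common attributes: R1 ∩ R2 = {Major}.
No dependency enlarges {Major}, so (Major)⁺ = {Major}.
The closure contains neither all of R1 = {Advisor, Major, Dept, Year} nor all of R2 = {Major, Name}, so the common attributes are not a superkey of either fragment. The join is lossy.

No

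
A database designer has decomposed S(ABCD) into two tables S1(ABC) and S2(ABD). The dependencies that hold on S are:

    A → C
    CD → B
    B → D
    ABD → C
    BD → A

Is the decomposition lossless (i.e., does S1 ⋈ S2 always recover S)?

Yes

Common attributes: S1 ∩ S2 = {AB}.
Closure of {AB}: A → C applies, adding C; B → D applies, adding D. So (AB)⁺ = {ABCD}.
This closure contains every attribute of S1, so S1 ∩ S2 → S1. The join is lossless.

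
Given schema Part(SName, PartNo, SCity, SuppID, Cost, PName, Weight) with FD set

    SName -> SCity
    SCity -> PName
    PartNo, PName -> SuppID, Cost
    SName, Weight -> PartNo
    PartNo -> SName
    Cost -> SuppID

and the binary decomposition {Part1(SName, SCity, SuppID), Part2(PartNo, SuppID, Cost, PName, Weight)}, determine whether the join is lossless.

Common attributes: Part1 ∩ Part2 = {SuppID}.
No dependency enlarges {SuppID}, so (SuppID)⁺ = {SuppID}.
The closure contains neither all of Part1 = {SName, SCity, SuppID} nor all of Part2 = {PartNo, SuppID, Cost, PName, Weight}, so the common attributes are not a superkey of either fragment. The join is lossy.

No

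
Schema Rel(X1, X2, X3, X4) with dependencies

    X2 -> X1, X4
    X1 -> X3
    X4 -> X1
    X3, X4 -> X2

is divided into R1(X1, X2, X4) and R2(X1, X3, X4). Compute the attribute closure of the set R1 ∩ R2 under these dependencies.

R1 ∩ R2 = {X1, X4}.
X1 → X3 applies, adding X3
X3, X4 → X2 applies, adding X2
Closure: {X1, X2, X3, X4}.

X1, X2, X3, X4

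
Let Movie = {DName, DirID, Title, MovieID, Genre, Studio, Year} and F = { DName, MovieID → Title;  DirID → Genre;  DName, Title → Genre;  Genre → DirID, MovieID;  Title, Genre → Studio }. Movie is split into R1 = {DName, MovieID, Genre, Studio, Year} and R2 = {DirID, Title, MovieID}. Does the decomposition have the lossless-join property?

No

Common attributes: R1 ∩ R2 = {MovieID}.
No dependency enlarges {MovieID}, so (MovieID)⁺ = {MovieID}.
The closure contains neither all of R1 = {DName, MovieID, Genre, Studio, Year} nor all of R2 = {DirID, Title, MovieID}, so the common attributes are not a superkey of either fragment. The join is lossy.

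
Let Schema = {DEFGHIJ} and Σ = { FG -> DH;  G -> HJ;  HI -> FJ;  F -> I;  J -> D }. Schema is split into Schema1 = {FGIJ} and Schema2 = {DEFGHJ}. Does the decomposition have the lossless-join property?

Yes

Common attributes: Schema1 ∩ Schema2 = {FGJ}.
Closure of {FGJ}: FG → DH applies, adding DH; F → I applies, adding I. So (FGJ)⁺ = {DFGHIJ}.
This closure contains every attribute of Schema1, so Schema1 ∩ Schema2 → Schema1. The join is lossless.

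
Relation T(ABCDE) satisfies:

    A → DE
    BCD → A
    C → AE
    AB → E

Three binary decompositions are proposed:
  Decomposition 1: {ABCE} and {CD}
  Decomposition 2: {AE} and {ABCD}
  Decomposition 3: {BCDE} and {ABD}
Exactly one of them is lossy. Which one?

Decomposition 3

Decomposition 1: common = {C}, closure = {ACDE} → lossless.
Decomposition 2: common = {A}, closure = {ADE} → lossless.
Decomposition 3: common = {BD}, closure = {BD} → lossy.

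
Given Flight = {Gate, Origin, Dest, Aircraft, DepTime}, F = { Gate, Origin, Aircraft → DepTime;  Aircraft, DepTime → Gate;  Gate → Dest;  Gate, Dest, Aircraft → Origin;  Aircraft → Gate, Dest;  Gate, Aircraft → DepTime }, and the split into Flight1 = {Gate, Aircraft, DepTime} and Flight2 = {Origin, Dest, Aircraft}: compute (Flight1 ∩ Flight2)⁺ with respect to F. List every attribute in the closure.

Flight1 ∩ Flight2 = {Aircraft}.
Aircraft → Gate, Dest applies, adding Gate, Dest
Gate, Aircraft → DepTime applies, adding DepTime
Gate, Dest, Aircraft → Origin applies, adding Origin
Closure: {Gate, Origin, Dest, Aircraft, DepTime}.

Gate, Origin, Dest, Aircraft, DepTime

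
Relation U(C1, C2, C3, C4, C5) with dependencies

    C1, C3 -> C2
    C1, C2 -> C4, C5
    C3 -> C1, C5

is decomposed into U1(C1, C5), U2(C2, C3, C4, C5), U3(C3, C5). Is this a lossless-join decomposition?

Chase test. Columns are C1, C2, C3, C4, C5; row i has aⱼ where attribute j ∈ Ui, else bᵢⱼ.
Initial tableau (one row per fragment):
  row 1: a1 b12 b13 b14 a5
  row 2: b21 a2 a3 a4 a5
  row 3: b31 b32 a3 b34 a5
Rows 2 and 3 agree on C3; apply C3→C1, C5 and equate their C1, C5 entries.
Rows 2 and 3 agree on C1, C3; apply C1, C3→C2 and equate their C2 entries.
Rows 2 and 3 agree on C1, C2; apply C1, C2→C4, C5 and equate their C4, C5 entries.
No row becomes fully distinguished — the join is lossy.

No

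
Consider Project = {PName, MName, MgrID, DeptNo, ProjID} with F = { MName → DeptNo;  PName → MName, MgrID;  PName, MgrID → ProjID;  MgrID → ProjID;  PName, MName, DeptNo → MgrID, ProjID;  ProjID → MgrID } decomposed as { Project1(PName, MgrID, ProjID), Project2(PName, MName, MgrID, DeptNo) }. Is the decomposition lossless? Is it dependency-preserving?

Lossless test: (PName, MgrID)⁺ = {PName, MName, MgrID, DeptNo, ProjID}, which contains all of one fragment — lossless.
Dependency preservation: PName, MName, DeptNo → MgrID, ProjID is not contained in any single fragment, but the restricted closure of its left-hand side across the fragments still reaches the right-hand side; the remaining FDs each lie inside some fragment. All dependencies are preserved.

lossless and dependency-preserving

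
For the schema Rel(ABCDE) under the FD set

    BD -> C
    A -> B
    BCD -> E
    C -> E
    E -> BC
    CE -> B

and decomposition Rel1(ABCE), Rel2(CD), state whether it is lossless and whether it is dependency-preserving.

lossy and not dependency-preserving

Lossless test: (C)⁺ = {BCE}, which is a superkey of neither fragment — lossy.
Dependency preservation: the restricted closure of {BD} across the fragments never reaches {C}, so BD → C cannot be enforced without a join — not preserved.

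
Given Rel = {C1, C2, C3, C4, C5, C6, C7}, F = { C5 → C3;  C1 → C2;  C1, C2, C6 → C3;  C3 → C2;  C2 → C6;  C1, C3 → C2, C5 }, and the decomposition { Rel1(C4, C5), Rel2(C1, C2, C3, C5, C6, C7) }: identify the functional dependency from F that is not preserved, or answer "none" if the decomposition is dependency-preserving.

none

C5 → C3 lies within Rel2.
C1 → C2 lies within Rel2.
C1, C2, C6 → C3 lies within Rel2.
C3 → C2 lies within Rel2.
C2 → C6 lies within Rel2.
C1, C3 → C2, C5 lies within Rel2.
Every dependency is enforceable on the fragments, so the decomposition is dependency-preserving.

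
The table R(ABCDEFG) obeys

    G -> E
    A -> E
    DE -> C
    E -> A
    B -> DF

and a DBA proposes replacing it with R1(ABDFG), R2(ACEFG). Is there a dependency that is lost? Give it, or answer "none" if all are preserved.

DE -> C

Check DE → C: no single fragment contains all of {CDE}, and the restricted closure of {DE} across the fragments never reaches {C}.
G → E is preserved.
A → E is preserved.
E → A is preserved.
B → DF is preserved.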